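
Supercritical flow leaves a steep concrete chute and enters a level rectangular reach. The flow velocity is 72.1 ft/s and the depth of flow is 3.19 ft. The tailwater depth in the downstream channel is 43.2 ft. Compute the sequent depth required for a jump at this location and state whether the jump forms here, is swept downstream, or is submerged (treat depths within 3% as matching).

y₂ = 30.5 ft; the jump is submerged

Fr₁ = V₁/√(g·y₁) = 72.1/√(32.2×3.19) = 7.11.
From the momentum equation for a rectangular channel, y₂/y₁ = ½[√(1 + 8Fr₁²) − 1] = ½[√405.9 − 1] = 9.57.
y₂ = 9.57 × 3.19 = 30.5 ft.
Tailwater y_tw = 43.2 ft: y_tw > y₂, so the jump is submerged.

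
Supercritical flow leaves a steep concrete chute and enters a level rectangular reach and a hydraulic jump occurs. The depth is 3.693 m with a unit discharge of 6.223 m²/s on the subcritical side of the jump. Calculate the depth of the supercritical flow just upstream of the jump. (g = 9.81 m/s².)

y₁ = 0.5088 m

V₂ = q/y₂ = 6.223/3.693 = 1.685 m/s; Fr₂ = V₂/√(g·y₂) = 0.2800.
The Bélanger relation is symmetric: y₁/y₂ = ½[√(1 + 8Fr₂²) − 1] = ½[√1.6270 − 1] = 0.1378.
y₁ = 0.1378 × 3.693 = 0.5088 m.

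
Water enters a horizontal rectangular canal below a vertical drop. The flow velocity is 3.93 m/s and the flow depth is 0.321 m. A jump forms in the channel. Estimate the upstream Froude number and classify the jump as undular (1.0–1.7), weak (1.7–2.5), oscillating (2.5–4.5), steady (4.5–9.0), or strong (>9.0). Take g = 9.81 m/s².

Fr₁ = 2.21; weak jump

Fr₁ = V₁/√(g·y₁) = 3.93/√(9.81×0.321) = 2.21.
Fr₁ = 2.21 lies in the weak range.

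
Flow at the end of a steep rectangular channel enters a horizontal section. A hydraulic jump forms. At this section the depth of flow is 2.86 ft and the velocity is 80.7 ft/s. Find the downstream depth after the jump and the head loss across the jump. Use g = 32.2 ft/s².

y₂ = 32.6 ft; ΔE = 70.6 ft

Fr₁ = V₁/√(g·y₁) = 80.7/√(32.2×2.86) = 8.41.
By Bélanger, y₂/y₁ = ½[√(1 + 8Fr₁²) − 1] = ½[√566.7 − 1] = 11.4.
y₂ = 11.4 × 2.86 = 32.6 ft.
Head loss: ΔE = (y₂ − y₁)³/(4y₁y₂) = (32.6 − 2.86)³/(4×2.86×32.6) = 26338/373 = 70.6 ft.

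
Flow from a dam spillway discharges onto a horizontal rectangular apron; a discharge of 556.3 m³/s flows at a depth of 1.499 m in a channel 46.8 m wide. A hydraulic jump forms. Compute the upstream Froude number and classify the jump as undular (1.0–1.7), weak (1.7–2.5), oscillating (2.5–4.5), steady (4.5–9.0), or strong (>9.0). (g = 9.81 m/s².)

q = Q/b = 556.3/46.8 = 11.89 m²/s; V₁ = q/y₁ = 7.930 m/s. Fr₁ = V₁/√(g·y₁) = 2.068.
Fr₁ = 2.068 lies in the weak range.

Fr₁ = 2.068; weak jump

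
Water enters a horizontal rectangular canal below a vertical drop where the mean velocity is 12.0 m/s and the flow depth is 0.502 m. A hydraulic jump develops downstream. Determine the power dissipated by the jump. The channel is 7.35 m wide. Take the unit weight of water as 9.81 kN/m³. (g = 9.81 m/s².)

P = 1782 kW

Fr₁ = V₁/√(g·y₁) = 12.0/√(9.81×0.502) = 5.41.
By Bélanger, y₂/y₁ = ½[√(1 + 8Fr₁²) − 1] = ½[√234.9 − 1] = 7.16.
y₂ = 7.16 × 0.502 = 3.60 m.
q = V₁·y₁ = 12.0 × 0.502 = 6.02 m²/s. V₂ = q/y₂ = 6.02/3.60 = 1.68 m/s. E₁ = y₁ + V₁²/2g = 7.84 m; E₂ = y₂ + V₂²/2g = 3.74 m. ΔE = E₁ − E₂ = 4.10 m.
Q = q·b = 6.02 × 7.35 = 44.3 m³/s. P = γ·Q·ΔE = 9.81 × 44.3 × 4.10 = 1782 kW.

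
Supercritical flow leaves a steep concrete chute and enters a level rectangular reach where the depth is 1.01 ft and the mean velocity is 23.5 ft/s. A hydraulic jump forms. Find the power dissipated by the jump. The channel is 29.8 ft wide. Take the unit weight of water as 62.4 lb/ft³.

P = 312 hp

Fr₁ = V₁/√(g·y₁) = 23.5/√(32.2×1.01) = 4.12.
From the momentum equation for a rectangular channel, y₂/y₁ = ½[√(1 + 8Fr₁²) − 1] = ½[√136.8 − 1] = 5.35.
y₂ = 5.35 × 1.01 = 5.40 ft.
Head loss: ΔE = (y₂ − y₁)³/(4y₁y₂) = (5.40 − 1.01)³/(4×1.01×5.40) = 84.8/21.8 = 3.88 ft.
q = V₁·y₁ = 23.5 × 1.01 = 23.7 ft²/s. Q = q·b = 23.7 × 29.8 = 707 cfs. P = γ·Q·ΔE/550 = 62.4 × 707 × 3.88 / 550 = 312 hp.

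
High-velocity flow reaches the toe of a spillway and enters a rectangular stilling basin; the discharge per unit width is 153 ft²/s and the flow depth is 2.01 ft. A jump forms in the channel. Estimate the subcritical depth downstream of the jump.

V₁ = q/y₁ = 153/2.01 = 76.1 ft/s. Fr₁ = V₁/√(g·y₁) = 76.1/√(32.2×2.01) = 9.46.
From the momentum equation for a rectangular channel, y₂/y₁ = ½[√(1 + 8Fr₁²) − 1] = ½[√717.2 − 1] = 12.9.
y₂ = 12.9 × 2.01 = 25.9 ft.

y₂ = 25.9 ft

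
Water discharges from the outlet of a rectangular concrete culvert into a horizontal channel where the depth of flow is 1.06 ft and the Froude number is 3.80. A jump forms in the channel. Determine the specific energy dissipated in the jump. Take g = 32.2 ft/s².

Fr₁ = 3.80 (given).
Bélanger equation: y₂/y₁ = ½[√(1 + 8Fr₁²) − 1] = ½[√116.5 − 1] = 4.90.
y₂ = 4.90 × 1.06 = 5.19 ft.
V₁ = Fr₁·√(g·y₁) = 3.80×√(32.2×1.06) = 22.2 ft/s; q = V₁·y₁ = 23.5 ft²/s. V₂ = q/y₂ = 23.5/5.19 = 4.53 ft/s. E₁ = y₁ + V₁²/2g = 8.71 ft; E₂ = y₂ + V₂²/2g = 5.51 ft. ΔE = E₁ − E₂ = 3.20 ft.

ΔE = 3.20 ft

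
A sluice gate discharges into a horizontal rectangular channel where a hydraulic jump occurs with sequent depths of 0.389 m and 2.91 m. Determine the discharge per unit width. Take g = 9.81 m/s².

For a rectangular channel the momentum equation gives q² = ½·g·y₁·y₂·(y₁ + y₂) = ½×9.81×0.389×2.91×3.30 = 18.3.
q = √18.3 = 4.28 m²/s.

q = 4.28 m²/s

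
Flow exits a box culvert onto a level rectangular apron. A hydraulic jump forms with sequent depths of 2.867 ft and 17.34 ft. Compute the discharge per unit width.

q = 127.2 ft²/s

For a rectangular channel the momentum equation gives q² = ½·g·y₁·y₂·(y₁ + y₂) = ½×32.2×2.867×17.34×20.21 = 16174.
q = √16174 = 127.2 ft²/s.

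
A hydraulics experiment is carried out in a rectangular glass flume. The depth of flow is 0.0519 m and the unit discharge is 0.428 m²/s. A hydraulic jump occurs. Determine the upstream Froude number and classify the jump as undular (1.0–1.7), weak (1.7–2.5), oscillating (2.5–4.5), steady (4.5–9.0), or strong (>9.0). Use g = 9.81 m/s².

Fr₁ = 11.6; strong jump

V₁ = q/y₁ = 0.428/0.0519 = 8.25 m/s. Fr₁ = V₁/√(g·y₁) = 8.25/√(9.81×0.0519) = 11.6.
Fr₁ = 11.6 lies in the strong range.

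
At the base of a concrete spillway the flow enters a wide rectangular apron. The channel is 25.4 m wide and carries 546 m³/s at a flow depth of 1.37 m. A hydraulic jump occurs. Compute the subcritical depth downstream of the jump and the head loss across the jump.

y₂ = 7.64 m; ΔE = 5.88 m

q = Q/b = 546/25.4 = 21.5 m²/s; V₁ = q/y₁ = 15.7 m/s. Fr₁ = V₁/√(g·y₁) = 4.28.
From the momentum equation for a rectangular channel, y₂/y₁ = ½[√(1 + 8Fr₁²) − 1] = ½[√147.5 − 1] = 5.57.
y₂ = 5.57 × 1.37 = 7.64 m.
V₂ = q/y₂ = 21.5/7.64 = 2.82 m/s. E₁ = y₁ + V₁²/2g = 13.9 m; E₂ = y₂ + V₂²/2g = 8.04 m. ΔE = E₁ − E₂ = 5.88 m.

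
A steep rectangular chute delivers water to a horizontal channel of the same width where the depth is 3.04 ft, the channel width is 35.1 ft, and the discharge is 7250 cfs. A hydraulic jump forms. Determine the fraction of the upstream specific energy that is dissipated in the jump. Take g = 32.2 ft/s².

ΔE/E₁ = 0.613 (61.3%)

q = Q/b = 7250/35.1 = 207 ft²/s; V₁ = q/y₁ = 67.9 ft/s. Fr₁ = V₁/√(g·y₁) = 6.87.
Conjugate-depth relation: y₂/y₁ = ½[√(1 + 8Fr₁²) − 1] = ½[√378.3 − 1] = 9.22.
y₂ = 9.22 × 3.04 = 28.0 ft.
E₁ = y₁ + V₁²/2g = 74.7 ft. ΔE = (y₂ − y₁)³/(4y₁y₂) = 45.8 ft. ΔE/E₁ = 45.8/74.7 = 0.613.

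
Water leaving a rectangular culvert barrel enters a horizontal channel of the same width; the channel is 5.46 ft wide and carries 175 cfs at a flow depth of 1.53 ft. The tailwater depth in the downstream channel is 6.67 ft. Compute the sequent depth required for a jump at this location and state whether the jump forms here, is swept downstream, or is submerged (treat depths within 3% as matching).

q = Q/b = 175/5.46 = 32.1 ft²/s; V₁ = q/y₁ = 20.9 ft/s. Fr₁ = V₁/√(g·y₁) = 2.98.
By Bélanger, y₂/y₁ = ½[√(1 + 8Fr₁²) − 1] = ½[√72.26 − 1] = 3.75.
y₂ = 3.75 × 1.53 = 5.74 ft.
Tailwater y_tw = 6.67 ft: y_tw > y₂, so the jump is submerged.

y₂ = 5.74 ft; the jump is submerged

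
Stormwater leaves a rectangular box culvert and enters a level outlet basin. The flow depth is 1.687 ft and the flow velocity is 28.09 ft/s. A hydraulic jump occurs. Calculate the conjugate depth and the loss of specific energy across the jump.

y₂ = 8.288 ft; ΔE = 5.143 ft

Fr₁ = V₁/√(g·y₁) = 28.09/√(32.2×1.687) = 3.811.
Bélanger equation: y₂/y₁ = ½[√(1 + 8Fr₁²) − 1] = ½[√117.20 − 1] = 4.913.
y₂ = 4.913 × 1.687 = 8.288 ft.
q = V₁·y₁ = 28.09 × 1.687 = 47.39 ft²/s. V₂ = q/y₂ = 47.39/8.288 = 5.717 ft/s. E₁ = y₁ + V₁²/2g = 13.94 ft; E₂ = y₂ + V₂²/2g = 8.796 ft. ΔE = E₁ − E₂ = 5.143 ft.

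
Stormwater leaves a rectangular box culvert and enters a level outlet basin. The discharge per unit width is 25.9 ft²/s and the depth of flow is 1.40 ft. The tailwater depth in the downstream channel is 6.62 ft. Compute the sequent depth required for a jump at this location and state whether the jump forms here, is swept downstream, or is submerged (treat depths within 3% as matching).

V₁ = q/y₁ = 25.9/1.40 = 18.5 ft/s. Fr₁ = V₁/√(g·y₁) = 18.5/√(32.2×1.40) = 2.76.
Conjugate-depth relation: y₂/y₁ = ½[√(1 + 8Fr₁²) − 1] = ½[√61.74 − 1] = 3.43.
y₂ = 3.43 × 1.40 = 4.80 ft.
Tailwater y_tw = 6.62 ft: y_tw > y₂, so the jump is submerged.

y₂ = 4.80 ft; the jump is submerged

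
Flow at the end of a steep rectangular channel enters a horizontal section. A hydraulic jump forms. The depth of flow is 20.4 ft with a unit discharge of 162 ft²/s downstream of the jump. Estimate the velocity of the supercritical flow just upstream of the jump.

V₁ = 48.2 ft/s

V₂ = q/y₂ = 162/20.4 = 7.94 ft/s; Fr₂ = V₂/√(g·y₂) = 0.310.
The Bélanger relation is symmetric: y₁/y₂ = ½[√(1 + 8Fr₂²) − 1] = ½[√1.768 − 1] = 0.165.
y₁ = 0.165 × 20.4 = 3.36 ft.
V₁ = q/y₁ = 162/3.36 = 48.2 ft/s.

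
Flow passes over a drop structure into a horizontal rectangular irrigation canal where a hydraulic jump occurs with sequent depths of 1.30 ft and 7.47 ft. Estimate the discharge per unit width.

For a rectangular channel the momentum equation gives q² = ½·g·y₁·y₂·(y₁ + y₂) = ½×32.2×1.30×7.47×8.77 = 1371.
q = √1371 = 37.0 ft²/s.

q = 37.0 ft²/s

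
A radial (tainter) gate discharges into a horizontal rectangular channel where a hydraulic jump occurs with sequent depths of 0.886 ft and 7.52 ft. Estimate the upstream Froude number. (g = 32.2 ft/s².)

Fr₁ = 6.35

For a rectangular channel the momentum equation gives q² = ½·g·y₁·y₂·(y₁ + y₂) = ½×32.2×0.886×7.52×8.41 = 902.
q = √902 = 30.0 ft²/s.
V₁ = q/y₁ = 33.9 ft/s; Fr₁ = V₁/√(g·y₁) = 6.35.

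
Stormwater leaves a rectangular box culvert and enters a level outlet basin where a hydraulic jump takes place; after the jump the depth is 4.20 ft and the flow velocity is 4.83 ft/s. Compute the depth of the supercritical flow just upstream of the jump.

y₁ = 1.14 ft

Fr₂ = V₂/√(g·y₂) = 4.83/√(32.2×4.20) = 0.415.
The Bélanger relation is symmetric: y₁/y₂ = ½[√(1 + 8Fr₂²) − 1] = ½[√2.380 − 1] = 0.271.
y₁ = 0.271 × 4.20 = 1.14 ft.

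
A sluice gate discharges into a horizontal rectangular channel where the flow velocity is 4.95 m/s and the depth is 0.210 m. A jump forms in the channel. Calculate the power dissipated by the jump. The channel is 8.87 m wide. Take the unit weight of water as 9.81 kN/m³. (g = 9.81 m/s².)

P = 42.5 kW

Fr₁ = V₁/√(g·y₁) = 4.95/√(9.81×0.210) = 3.45.
From the momentum equation for a rectangular channel, y₂/y₁ = ½[√(1 + 8Fr₁²) − 1] = ½[√96.15 − 1] = 4.40.
y₂ = 4.40 × 0.210 = 0.925 m.
q = V₁·y₁ = 4.95 × 0.210 = 1.04 m²/s. V₂ = q/y₂ = 1.04/0.925 = 1.12 m/s. E₁ = y₁ + V₁²/2g = 1.46 m; E₂ = y₂ + V₂²/2g = 0.989 m. ΔE = E₁ − E₂ = 0.470 m.
Q = q·b = 1.04 × 8.87 = 9.22 m³/s. P = γ·Q·ΔE = 9.81 × 9.22 × 0.470 = 42.5 kW.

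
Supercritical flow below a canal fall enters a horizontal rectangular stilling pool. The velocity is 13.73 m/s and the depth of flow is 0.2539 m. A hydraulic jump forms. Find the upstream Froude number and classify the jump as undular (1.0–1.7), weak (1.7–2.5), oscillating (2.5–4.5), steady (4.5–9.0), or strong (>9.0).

Fr₁ = 8.700; steady jump

Fr₁ = V₁/√(g·y₁) = 13.73/√(9.81×0.2539) = 8.700.
Fr₁ = 8.700 lies in the steady range.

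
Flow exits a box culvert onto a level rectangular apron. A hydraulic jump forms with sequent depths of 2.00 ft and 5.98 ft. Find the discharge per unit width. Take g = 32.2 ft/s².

q = 39.2 ft²/s

For a rectangular channel the momentum equation gives q² = ½·g·y₁·y₂·(y₁ + y₂) = ½×32.2×2.00×5.98×7.98 = 1537.
q = √1537 = 39.2 ft²/s.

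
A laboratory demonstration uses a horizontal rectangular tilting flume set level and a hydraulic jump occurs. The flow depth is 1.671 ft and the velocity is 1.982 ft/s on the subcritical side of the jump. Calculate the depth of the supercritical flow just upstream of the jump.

y₁ = 0.2161 ft

Fr₂ = V₂/√(g·y₂) = 1.982/√(32.2×1.671) = 0.2702.
Since the conjugate-depth ratio holds either way, y₁/y₂ = ½[√(1 + 8Fr₂²) − 1] = ½[√1.5841 − 1] = 0.1293.
y₁ = 0.1293 × 1.671 = 0.2161 ft.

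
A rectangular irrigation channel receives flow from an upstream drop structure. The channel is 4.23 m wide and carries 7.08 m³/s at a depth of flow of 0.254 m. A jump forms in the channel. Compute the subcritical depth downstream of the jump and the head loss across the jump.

y₂ = 1.38 m; ΔE = 1.01 m

q = Q/b = 7.08/4.23 = 1.67 m²/s; V₁ = q/y₁ = 6.59 m/s. Fr₁ = V₁/√(g·y₁) = 4.17.
Conjugate-depth relation: y₂/y₁ = ½[√(1 + 8Fr₁²) − 1] = ½[√140.4 − 1] = 5.42.
y₂ = 5.42 × 0.254 = 1.38 m.
V₂ = q/y₂ = 1.67/1.38 = 1.21 m/s. E₁ = y₁ + V₁²/2g = 2.47 m; E₂ = y₂ + V₂²/2g = 1.45 m. ΔE = E₁ − E₂ = 1.01 m.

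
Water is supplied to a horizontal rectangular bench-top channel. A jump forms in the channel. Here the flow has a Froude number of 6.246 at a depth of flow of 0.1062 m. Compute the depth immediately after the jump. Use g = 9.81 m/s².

y₂ = 0.8865 m

Fr₁ = 6.246 (given).
Bélanger equation: y₂/y₁ = ½[√(1 + 8Fr₁²) − 1] = ½[√313.10 − 1] = 8.347.
y₂ = 8.347 × 0.1062 = 0.8865 m.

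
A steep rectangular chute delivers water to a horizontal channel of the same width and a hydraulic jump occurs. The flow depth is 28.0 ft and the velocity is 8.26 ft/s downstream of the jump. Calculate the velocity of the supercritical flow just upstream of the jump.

Fr₂ = V₂/√(g·y₂) = 8.26/√(32.2×28.0) = 0.275.
Applying the sequent-depth relation in reverse, y₁/y₂ = ½[√(1 + 8Fr₂²) − 1] = ½[√1.605 − 1] = 0.134.
y₁ = 0.134 × 28.0 = 3.74 ft.
V₁ = q/y₁ = 231/3.74 = 61.9 ft/s.

V₁ = 61.9 ft/s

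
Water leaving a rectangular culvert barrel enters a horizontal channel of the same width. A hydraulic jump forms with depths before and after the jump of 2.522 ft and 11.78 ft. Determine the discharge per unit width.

For a rectangular channel the momentum equation gives q² = ½·g·y₁·y₂·(y₁ + y₂) = ½×32.2×2.522×11.78×14.30 = 6841.
q = √6841 = 82.71 ft²/s.

q = 82.71 ft²/s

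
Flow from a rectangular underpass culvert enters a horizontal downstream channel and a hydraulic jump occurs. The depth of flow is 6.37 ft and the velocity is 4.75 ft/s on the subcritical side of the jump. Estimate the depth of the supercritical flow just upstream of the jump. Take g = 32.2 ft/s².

y₁ = 1.18 ft

Fr₂ = V₂/√(g·y₂) = 4.75/√(32.2×6.37) = 0.332.
From the momentum equation (using Fr₂), y₁/y₂ = ½[√(1 + 8Fr₂²) − 1] = ½[√1.880 − 1] = 0.186.
y₁ = 0.186 × 6.37 = 1.18 ft.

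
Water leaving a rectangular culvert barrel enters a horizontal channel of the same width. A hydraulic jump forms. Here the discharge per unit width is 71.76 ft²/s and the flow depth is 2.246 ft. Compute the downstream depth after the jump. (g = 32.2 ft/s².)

y₂ = 10.86 ft

V₁ = q/y₁ = 71.76/2.246 = 31.95 ft/s. Fr₁ = V₁/√(g·y₁) = 31.95/√(32.2×2.246) = 3.757.
Conjugate-depth relation: y₂/y₁ = ½[√(1 + 8Fr₁²) − 1] = ½[√113.92 − 1] = 4.837.
y₂ = 4.837 × 2.246 = 10.86 ft.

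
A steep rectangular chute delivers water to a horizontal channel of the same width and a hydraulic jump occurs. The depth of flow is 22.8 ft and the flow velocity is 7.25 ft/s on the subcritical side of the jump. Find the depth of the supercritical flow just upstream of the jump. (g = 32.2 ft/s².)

Fr₂ = V₂/√(g·y₂) = 7.25/√(32.2×22.8) = 0.268.
The Bélanger relation is symmetric: y₁/y₂ = ½[√(1 + 8Fr₂²) − 1] = ½[√1.573 − 1] = 0.127.
y₁ = 0.127 × 22.8 = 2.90 ft.

y₁ = 2.90 ft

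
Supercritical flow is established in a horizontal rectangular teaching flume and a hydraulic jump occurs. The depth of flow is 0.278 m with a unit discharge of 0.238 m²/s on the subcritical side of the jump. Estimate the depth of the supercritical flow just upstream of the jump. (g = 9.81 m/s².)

y₁ = 0.108 m

V₂ = q/y₂ = 0.238/0.278 = 0.856 m/s; Fr₂ = V₂/√(g·y₂) = 0.518.
From the momentum equation (using Fr₂), y₁/y₂ = ½[√(1 + 8Fr₂²) − 1] = ½[√3.150 − 1] = 0.387.
y₁ = 0.387 × 0.278 = 0.108 m.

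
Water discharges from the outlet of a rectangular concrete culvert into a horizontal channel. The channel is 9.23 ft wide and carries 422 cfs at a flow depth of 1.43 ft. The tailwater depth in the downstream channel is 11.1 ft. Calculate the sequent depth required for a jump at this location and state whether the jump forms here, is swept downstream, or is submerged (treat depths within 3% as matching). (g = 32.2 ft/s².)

q = Q/b = 422/9.23 = 45.7 ft²/s; V₁ = q/y₁ = 32.0 ft/s. Fr₁ = V₁/√(g·y₁) = 4.71.
Conjugate-depth relation: y₂/y₁ = ½[√(1 + 8Fr₁²) − 1] = ½[√178.6 − 1] = 6.18.
y₂ = 6.18 × 1.43 = 8.84 ft.
Tailwater y_tw = 11.1 ft: y_tw > y₂, so the jump is submerged.

y₂ = 8.84 ft; the jump is submerged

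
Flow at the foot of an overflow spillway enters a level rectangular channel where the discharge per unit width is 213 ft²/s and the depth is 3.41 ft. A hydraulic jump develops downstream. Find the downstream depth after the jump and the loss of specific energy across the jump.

V₁ = q/y₁ = 213/3.41 = 62.5 ft/s. Fr₁ = V₁/√(g·y₁) = 62.5/√(32.2×3.41) = 5.96.
Sequent-depth ratio: y₂/y₁ = ½[√(1 + 8Fr₁²) − 1] = ½[√285.3 − 1] = 7.94.
y₂ = 7.94 × 3.41 = 27.1 ft.
Head loss: ΔE = (y₂ − y₁)³/(4y₁y₂) = (27.1 − 3.41)³/(4×3.41×27.1) = 13282/370 = 35.9 ft.

y₂ = 27.1 ft; ΔE = 35.9 ft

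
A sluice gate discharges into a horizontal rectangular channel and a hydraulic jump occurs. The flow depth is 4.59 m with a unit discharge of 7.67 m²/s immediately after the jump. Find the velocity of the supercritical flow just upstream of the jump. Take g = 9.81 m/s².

V₂ = q/y₂ = 7.67/4.59 = 1.67 m/s; Fr₂ = V₂/√(g·y₂) = 0.249.
The Bélanger relation is symmetric: y₁/y₂ = ½[√(1 + 8Fr₂²) − 1] = ½[√1.496 − 1] = 0.112.
y₁ = 0.112 × 4.59 = 0.512 m.
V₁ = q/y₁ = 7.67/0.512 = 15.0 m/s.

V₁ = 15.0 m/s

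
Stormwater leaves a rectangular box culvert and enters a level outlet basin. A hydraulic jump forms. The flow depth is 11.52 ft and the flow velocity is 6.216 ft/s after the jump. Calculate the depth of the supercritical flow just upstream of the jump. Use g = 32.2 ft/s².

y₁ = 2.039 ft

Fr₂ = V₂/√(g·y₂) = 6.216/√(32.2×11.52) = 0.3227.
Since the conjugate-depth ratio holds either way, y₁/y₂ = ½[√(1 + 8Fr₂²) − 1] = ½[√1.8333 − 1] = 0.1770.
y₁ = 0.1770 × 11.52 = 2.039 ft.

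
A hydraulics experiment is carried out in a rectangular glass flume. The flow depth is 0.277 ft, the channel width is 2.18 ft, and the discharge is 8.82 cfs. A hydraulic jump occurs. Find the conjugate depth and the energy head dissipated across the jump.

y₂ = 1.78 ft; ΔE = 1.73 ft

q = Q/b = 8.82/2.18 = 4.05 ft²/s; V₁ = q/y₁ = 14.6 ft/s. Fr₁ = V₁/√(g·y₁) = 4.89.
Sequent-depth ratio: y₂/y₁ = ½[√(1 + 8Fr₁²) − 1] = ½[√192.3 − 1] = 6.43.
y₂ = 6.43 × 0.277 = 1.78 ft.
Head loss: ΔE = (y₂ − y₁)³/(4y₁y₂) = (1.78 − 0.277)³/(4×0.277×1.78) = 3.41/1.97 = 1.73 ft.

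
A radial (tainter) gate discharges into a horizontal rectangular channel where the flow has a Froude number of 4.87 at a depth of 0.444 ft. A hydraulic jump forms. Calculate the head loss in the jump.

ΔE = 2.74 ft

Fr₁ = 4.87 (given).
By Bélanger, y₂/y₁ = ½[√(1 + 8Fr₁²) − 1] = ½[√190.7 − 1] = 6.41.
y₂ = 6.41 × 0.444 = 2.84 ft.
V₁ = Fr₁·√(g·y₁) = 4.87×√(32.2×0.444) = 18.4 ft/s; q = V₁·y₁ = 8.18 ft²/s. V₂ = q/y₂ = 8.18/2.84 = 2.87 ft/s. E₁ = y₁ + V₁²/2g = 5.71 ft; E₂ = y₂ + V₂²/2g = 2.97 ft. ΔE = E₁ − E₂ = 2.74 ft.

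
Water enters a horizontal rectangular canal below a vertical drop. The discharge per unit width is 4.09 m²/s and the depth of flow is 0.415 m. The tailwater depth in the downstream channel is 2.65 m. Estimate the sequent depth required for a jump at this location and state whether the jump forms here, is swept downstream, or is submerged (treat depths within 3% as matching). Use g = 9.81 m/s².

V₁ = q/y₁ = 4.09/0.415 = 9.86 m/s. Fr₁ = V₁/√(g·y₁) = 9.86/√(9.81×0.415) = 4.88.
From the momentum equation for a rectangular channel, y₂/y₁ = ½[√(1 + 8Fr₁²) − 1] = ½[√191.9 − 1] = 6.43.
y₂ = 6.43 × 0.415 = 2.67 m.
Tailwater y_tw = 2.65 m: y_tw ≈ y₂, so the jump forms here.

y₂ = 2.67 m; the jump forms here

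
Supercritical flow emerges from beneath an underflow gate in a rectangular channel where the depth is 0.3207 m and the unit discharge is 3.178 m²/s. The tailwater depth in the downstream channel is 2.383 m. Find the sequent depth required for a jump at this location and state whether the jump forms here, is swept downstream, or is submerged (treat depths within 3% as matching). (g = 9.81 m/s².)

V₁ = q/y₁ = 3.178/0.3207 = 9.910 m/s. Fr₁ = V₁/√(g·y₁) = 9.910/√(9.81×0.3207) = 5.587.
Conjugate-depth relation: y₂/y₁ = ½[√(1 + 8Fr₁²) − 1] = ½[√250.71 − 1] = 7.417.
y₂ = 7.417 × 0.3207 = 2.379 m.
Tailwater y_tw = 2.383 m: y_tw ≈ y₂, so the jump forms here.

y₂ = 2.379 m; the jump forms here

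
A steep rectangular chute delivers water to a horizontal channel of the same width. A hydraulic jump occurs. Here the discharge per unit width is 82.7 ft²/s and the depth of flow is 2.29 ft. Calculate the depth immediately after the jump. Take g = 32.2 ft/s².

V₁ = q/y₁ = 82.7/2.29 = 36.1 ft/s. Fr₁ = V₁/√(g·y₁) = 36.1/√(32.2×2.29) = 4.21.
From the momentum equation for a rectangular channel, y₂/y₁ = ½[√(1 + 8Fr₁²) − 1] = ½[√142.5 − 1] = 5.47.
y₂ = 5.47 × 2.29 = 12.5 ft.

y₂ = 12.5 ft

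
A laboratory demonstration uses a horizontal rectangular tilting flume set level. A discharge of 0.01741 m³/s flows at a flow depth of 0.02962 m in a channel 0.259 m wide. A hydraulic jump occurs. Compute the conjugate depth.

q = Q/b = 0.01741/0.259 = 0.06722 m²/s; V₁ = q/y₁ = 2.269 m/s. Fr₁ = V₁/√(g·y₁) = 4.210.
Conjugate-depth relation: y₂/y₁ = ½[√(1 + 8Fr₁²) − 1] = ½[√142.80 − 1] = 5.475.
y₂ = 5.475 × 0.02962 = 0.1622 m.

y₂ = 0.1622 m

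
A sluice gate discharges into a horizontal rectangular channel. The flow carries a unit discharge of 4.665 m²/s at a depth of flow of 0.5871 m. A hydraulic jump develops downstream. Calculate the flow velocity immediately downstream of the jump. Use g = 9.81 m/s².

V₂ = 1.888 m/s

V₁ = q/y₁ = 4.665/0.5871 = 7.946 m/s. Fr₁ = V₁/√(g·y₁) = 7.946/√(9.81×0.5871) = 3.311.
Sequent-depth ratio: y₂/y₁ = ½[√(1 + 8Fr₁²) − 1] = ½[√88.698 − 1] = 4.209.
y₂ = 4.209 × 0.5871 = 2.471 m.
V₂ = q/y₂ = 4.665/2.471 = 1.888 m/s.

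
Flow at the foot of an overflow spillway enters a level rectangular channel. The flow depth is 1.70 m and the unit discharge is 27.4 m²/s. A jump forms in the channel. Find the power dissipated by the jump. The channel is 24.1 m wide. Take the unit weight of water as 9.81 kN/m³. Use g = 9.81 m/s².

P = 37284 kW

V₁ = q/y₁ = 27.4/1.70 = 16.1 m/s. Fr₁ = V₁/√(g·y₁) = 16.1/√(9.81×1.70) = 3.95.
Conjugate-depth relation: y₂/y₁ = ½[√(1 + 8Fr₁²) − 1] = ½[√125.6 − 1] = 5.10.
y₂ = 5.10 × 1.70 = 8.68 m.
V₂ = q/y₂ = 27.4/8.68 = 3.16 m/s. E₁ = y₁ + V₁²/2g = 14.9 m; E₂ = y₂ + V₂²/2g = 9.18 m. ΔE = E₁ − E₂ = 5.76 m.
Q = q·b = 27.4 × 24.1 = 660 m³/s. P = γ·Q·ΔE = 9.81 × 660 × 5.76 = 37284 kW.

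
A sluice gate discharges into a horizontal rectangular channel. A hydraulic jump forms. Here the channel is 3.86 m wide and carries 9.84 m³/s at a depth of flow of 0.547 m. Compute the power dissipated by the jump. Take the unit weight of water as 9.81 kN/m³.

P = 14.8 kW

q = Q/b = 9.84/3.86 = 2.55 m²/s; V₁ = q/y₁ = 4.66 m/s. Fr₁ = V₁/√(g·y₁) = 2.01.
By Bélanger, y₂/y₁ = ½[√(1 + 8Fr₁²) − 1] = ½[√33.38 − 1] = 2.39.
y₂ = 2.39 × 0.547 = 1.31 m.
Head loss: ΔE = (y₂ − y₁)³/(4y₁y₂) = (1.31 − 0.547)³/(4×0.547×1.31) = 0.438/2.86 = 0.153 m.
P = γ·Q·ΔE = 9.81 × 9.84 × 0.153 = 14.8 kW.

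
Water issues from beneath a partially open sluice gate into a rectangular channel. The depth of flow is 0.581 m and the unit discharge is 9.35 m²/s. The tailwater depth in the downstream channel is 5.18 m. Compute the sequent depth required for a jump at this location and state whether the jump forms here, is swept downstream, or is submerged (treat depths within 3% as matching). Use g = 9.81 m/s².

y₂ = 5.26 m; the jump forms here

V₁ = q/y₁ = 9.35/0.581 = 16.1 m/s. Fr₁ = V₁/√(g·y₁) = 16.1/√(9.81×0.581) = 6.74.
Sequent-depth ratio: y₂/y₁ = ½[√(1 + 8Fr₁²) − 1] = ½[√364.5 − 1] = 9.05.
y₂ = 9.05 × 0.581 = 5.26 m.
Tailwater y_tw = 5.18 m: y_tw ≈ y₂, so the jump forms here.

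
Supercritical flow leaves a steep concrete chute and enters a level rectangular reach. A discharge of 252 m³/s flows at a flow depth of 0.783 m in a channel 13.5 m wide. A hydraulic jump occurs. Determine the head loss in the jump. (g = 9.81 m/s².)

q = Q/b = 252/13.5 = 18.7 m²/s; V₁ = q/y₁ = 23.8 m/s. Fr₁ = V₁/√(g·y₁) = 8.60.
Bélanger equation: y₂/y₁ = ½[√(1 + 8Fr₁²) − 1] = ½[√592.9 − 1] = 11.7.
y₂ = 11.7 × 0.783 = 9.14 m.
V₂ = q/y₂ = 18.7/9.14 = 2.04 m/s. E₁ = y₁ + V₁²/2g = 29.8 m; E₂ = y₂ + V₂²/2g = 9.35 m. ΔE = E₁ − E₂ = 20.4 m.

ΔE = 20.4 m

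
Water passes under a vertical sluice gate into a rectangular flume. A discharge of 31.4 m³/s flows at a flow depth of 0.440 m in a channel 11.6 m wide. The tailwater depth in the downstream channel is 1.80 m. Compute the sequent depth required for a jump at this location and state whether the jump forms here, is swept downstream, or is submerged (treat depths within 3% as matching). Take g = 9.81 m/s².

y₂ = 1.64 m; the jump is submerged

q = Q/b = 31.4/11.6 = 2.71 m²/s; V₁ = q/y₁ = 6.15 m/s. Fr₁ = V₁/√(g·y₁) = 2.96.
Conjugate-depth relation: y₂/y₁ = ½[√(1 + 8Fr₁²) − 1] = ½[√71.15 − 1] = 3.72.
y₂ = 3.72 × 0.440 = 1.64 m.
Tailwater y_tw = 1.80 m: y_tw > y₂, so the jump is submerged.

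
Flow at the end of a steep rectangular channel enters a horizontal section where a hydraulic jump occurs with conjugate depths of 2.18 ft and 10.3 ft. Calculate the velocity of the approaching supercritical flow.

V₁ = 30.8 ft/s

For a rectangular channel the momentum equation gives q² = ½·g·y₁·y₂·(y₁ + y₂) = ½×32.2×2.18×10.3×12.5 = 4512.
q = √4512 = 67.2 ft²/s.
V₁ = q/y₁ = 67.2/2.18 = 30.8 ft/s.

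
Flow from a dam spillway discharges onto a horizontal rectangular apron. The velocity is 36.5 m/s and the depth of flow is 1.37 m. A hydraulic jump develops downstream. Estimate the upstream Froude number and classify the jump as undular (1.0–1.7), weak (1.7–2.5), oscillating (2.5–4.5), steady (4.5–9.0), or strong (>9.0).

Fr₁ = V₁/√(g·y₁) = 36.5/√(9.81×1.37) = 9.96.
Fr₁ = 9.96 lies in the strong range.

Fr₁ = 9.96; strong jump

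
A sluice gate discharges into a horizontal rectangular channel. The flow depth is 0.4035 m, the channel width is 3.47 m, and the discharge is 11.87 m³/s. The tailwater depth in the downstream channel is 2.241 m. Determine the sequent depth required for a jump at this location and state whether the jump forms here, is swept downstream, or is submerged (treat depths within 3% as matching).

q = Q/b = 11.87/3.47 = 3.421 m²/s; V₁ = q/y₁ = 8.478 m/s. Fr₁ = V₁/√(g·y₁) = 4.261.
Sequent-depth ratio: y₂/y₁ = ½[√(1 + 8Fr₁²) − 1] = ½[√146.26 − 1] = 5.547.
y₂ = 5.547 × 0.4035 = 2.238 m.
Tailwater y_tw = 2.241 m: y_tw ≈ y₂, so the jump forms here.

y₂ = 2.238 m; the jump forms here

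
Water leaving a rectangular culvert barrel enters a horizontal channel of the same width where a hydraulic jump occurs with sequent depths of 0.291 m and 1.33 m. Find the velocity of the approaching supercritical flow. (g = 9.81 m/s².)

For a rectangular channel the momentum equation gives q² = ½·g·y₁·y₂·(y₁ + y₂) = ½×9.81×0.291×1.33×1.62 = 3.08.
q = √3.08 = 1.75 m²/s.
V₁ = q/y₁ = 1.75/0.291 = 6.03 m/s.

V₁ = 6.03 m/s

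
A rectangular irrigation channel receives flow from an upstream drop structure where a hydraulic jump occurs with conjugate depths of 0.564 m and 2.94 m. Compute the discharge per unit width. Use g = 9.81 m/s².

For a rectangular channel the momentum equation gives q² = ½·g·y₁·y₂·(y₁ + y₂) = ½×9.81×0.564×2.94×3.50 = 28.5.
q = √28.5 = 5.34 m²/s.

q = 5.34 m²/s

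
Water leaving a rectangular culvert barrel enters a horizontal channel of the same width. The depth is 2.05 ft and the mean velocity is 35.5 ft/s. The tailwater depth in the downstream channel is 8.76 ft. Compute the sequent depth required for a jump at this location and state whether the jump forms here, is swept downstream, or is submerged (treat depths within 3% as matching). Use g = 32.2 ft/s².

y₂ = 11.7 ft; the jump is swept downstream

Fr₁ = V₁/√(g·y₁) = 35.5/√(32.2×2.05) = 4.37.
Sequent-depth ratio: y₂/y₁ = ½[√(1 + 8Fr₁²) − 1] = ½[√153.7 − 1] = 5.70.
y₂ = 5.70 × 2.05 = 11.7 ft.
Tailwater y_tw = 8.76 ft: y_tw < y₂, so the jump is swept downstream.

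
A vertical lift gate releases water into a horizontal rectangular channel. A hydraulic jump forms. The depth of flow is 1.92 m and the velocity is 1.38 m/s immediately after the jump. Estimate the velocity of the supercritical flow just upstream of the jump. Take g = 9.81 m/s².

Fr₂ = V₂/√(g·y₂) = 1.38/√(9.81×1.92) = 0.318.
Applying the sequent-depth relation in reverse, y₁/y₂ = ½[√(1 + 8Fr₂²) − 1] = ½[√1.809 − 1] = 0.172.
y₁ = 0.172 × 1.92 = 0.331 m.
V₁ = q/y₁ = 2.65/0.331 = 8.00 m/s.

V₁ = 8.00 m/s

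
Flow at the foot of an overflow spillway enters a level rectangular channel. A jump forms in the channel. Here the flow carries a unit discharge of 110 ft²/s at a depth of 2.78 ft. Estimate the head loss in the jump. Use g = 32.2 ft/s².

ΔE = 11.2 ft

V₁ = q/y₁ = 110/2.78 = 39.6 ft/s. Fr₁ = V₁/√(g·y₁) = 39.6/√(32.2×2.78) = 4.18.
By Bélanger, y₂/y₁ = ½[√(1 + 8Fr₁²) − 1] = ½[√140.9 − 1] = 5.44.
y₂ = 5.44 × 2.78 = 15.1 ft.
Head loss: ΔE = (y₂ − y₁)³/(4y₁y₂) = (15.1 − 2.78)³/(4×2.78×15.1) = 1875/168 = 11.2 ft.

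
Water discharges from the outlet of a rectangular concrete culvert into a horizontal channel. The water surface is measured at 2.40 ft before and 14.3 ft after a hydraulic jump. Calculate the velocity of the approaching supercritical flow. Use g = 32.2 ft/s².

For a rectangular channel the momentum equation gives q² = ½·g·y₁·y₂·(y₁ + y₂) = ½×32.2×2.40×14.3×16.7 = 9228.
q = √9228 = 96.1 ft²/s.
V₁ = q/y₁ = 96.1/2.40 = 40.0 ft/s.

V₁ = 40.0 ft/s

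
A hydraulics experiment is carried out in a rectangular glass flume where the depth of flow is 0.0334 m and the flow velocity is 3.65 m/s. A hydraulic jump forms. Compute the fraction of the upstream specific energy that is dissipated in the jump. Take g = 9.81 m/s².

ΔE/E₁ = 0.587 (58.7%)

Fr₁ = V₁/√(g·y₁) = 3.65/√(9.81×0.0334) = 6.38.
Conjugate-depth relation: y₂/y₁ = ½[√(1 + 8Fr₁²) − 1] = ½[√326.3 − 1] = 8.53.
y₂ = 8.53 × 0.0334 = 0.285 m.
E₁ = y₁ + V₁²/2g = 0.712 m. ΔE = (y₂ − y₁)³/(4y₁y₂) = 0.418 m. ΔE/E₁ = 0.418/0.712 = 0.587.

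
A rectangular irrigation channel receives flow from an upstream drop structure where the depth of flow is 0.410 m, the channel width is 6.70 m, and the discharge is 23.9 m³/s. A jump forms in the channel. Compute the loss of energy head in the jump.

ΔE = 1.83 m

q = Q/b = 23.9/6.70 = 3.57 m²/s; V₁ = q/y₁ = 8.70 m/s. Fr₁ = V₁/√(g·y₁) = 4.34.
Sequent-depth ratio: y₂/y₁ = ½[√(1 + 8Fr₁²) − 1] = ½[√151.6 − 1] = 5.66.
y₂ = 5.66 × 0.410 = 2.32 m.
V₂ = q/y₂ = 3.57/2.32 = 1.54 m/s. E₁ = y₁ + V₁²/2g = 4.27 m; E₂ = y₂ + V₂²/2g = 2.44 m. ΔE = E₁ − E₂ = 1.83 m.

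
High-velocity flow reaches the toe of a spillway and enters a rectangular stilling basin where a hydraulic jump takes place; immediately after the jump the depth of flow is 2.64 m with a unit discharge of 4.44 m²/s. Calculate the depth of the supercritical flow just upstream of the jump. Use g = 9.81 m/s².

y₁ = 0.487 m

V₂ = q/y₂ = 4.44/2.64 = 1.68 m/s; Fr₂ = V₂/√(g·y₂) = 0.330.
The Bélanger relation is symmetric: y₁/y₂ = ½[√(1 + 8Fr₂²) − 1] = ½[√1.874 − 1] = 0.184.
y₁ = 0.184 × 2.64 = 0.487 m.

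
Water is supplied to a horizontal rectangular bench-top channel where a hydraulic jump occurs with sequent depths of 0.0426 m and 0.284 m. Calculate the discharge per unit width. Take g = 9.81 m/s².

q = 0.139 m²/s

For a rectangular channel the momentum equation gives q² = ½·g·y₁·y₂·(y₁ + y₂) = ½×9.81×0.0426×0.284×0.327 = 0.0194.
q = √0.0194 = 0.139 m²/s.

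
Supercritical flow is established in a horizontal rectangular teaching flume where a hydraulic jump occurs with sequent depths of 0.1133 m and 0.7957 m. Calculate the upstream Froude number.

Fr₁ = 5.308

For a rectangular channel the momentum equation gives q² = ½·g·y₁·y₂·(y₁ + y₂) = ½×9.81×0.1133×0.7957×0.9090 = 0.4020.
q = √0.4020 = 0.6340 m²/s.
V₁ = q/y₁ = 5.596 m/s; Fr₁ = V₁/√(g·y₁) = 5.308.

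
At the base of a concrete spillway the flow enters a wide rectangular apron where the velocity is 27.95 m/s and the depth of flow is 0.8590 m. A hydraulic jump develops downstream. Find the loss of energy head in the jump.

Fr₁ = V₁/√(g·y₁) = 27.95/√(9.81×0.8590) = 9.628.
From the momentum equation for a rectangular channel, y₂/y₁ = ½[√(1 + 8Fr₁²) − 1] = ½[√742.64 − 1] = 13.13.
y₂ = 13.13 × 0.8590 = 11.27 m.
q = V₁·y₁ = 27.95 × 0.8590 = 24.01 m²/s. V₂ = q/y₂ = 24.01/11.27 = 2.129 m/s. E₁ = y₁ + V₁²/2g = 40.68 m; E₂ = y₂ + V₂²/2g = 11.51 m. ΔE = E₁ − E₂ = 29.17 m.

ΔE = 29.17 m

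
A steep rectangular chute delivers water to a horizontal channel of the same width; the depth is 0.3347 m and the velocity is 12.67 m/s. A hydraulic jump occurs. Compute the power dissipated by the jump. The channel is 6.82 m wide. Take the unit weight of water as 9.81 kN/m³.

Fr₁ = V₁/√(g·y₁) = 12.67/√(9.81×0.3347) = 6.992.
Conjugate-depth relation: y₂/y₁ = ½[√(1 + 8Fr₁²) − 1] = ½[√392.13 − 1] = 9.401.
y₂ = 9.401 × 0.3347 = 3.147 m.
q = V₁·y₁ = 12.67 × 0.3347 = 4.241 m²/s. V₂ = q/y₂ = 4.241/3.147 = 1.348 m/s. E₁ = y₁ + V₁²/2g = 8.517 m; E₂ = y₂ + V₂²/2g = 3.239 m. ΔE = E₁ − E₂ = 5.277 m.
Q = q·b = 4.241 × 6.82 = 28.92 m³/s. P = γ·Q·ΔE = 9.81 × 28.92 × 5.277 = 1497 kW.

P = 1497 kW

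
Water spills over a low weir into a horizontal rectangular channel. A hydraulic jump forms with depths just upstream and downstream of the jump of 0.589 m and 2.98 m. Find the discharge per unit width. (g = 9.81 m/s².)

For a rectangular channel the momentum equation gives q² = ½·g·y₁·y₂·(y₁ + y₂) = ½×9.81×0.589×2.98×3.57 = 30.7.
q = √30.7 = 5.54 m²/s.

q = 5.54 m²/s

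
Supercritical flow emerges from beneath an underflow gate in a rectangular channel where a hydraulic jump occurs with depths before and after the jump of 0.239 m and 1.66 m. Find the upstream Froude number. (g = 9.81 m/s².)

Fr₁ = 5.25

For a rectangular channel the momentum equation gives q² = ½·g·y₁·y₂·(y₁ + y₂) = ½×9.81×0.239×1.66×1.90 = 3.70.
q = √3.70 = 1.92 m²/s.
V₁ = q/y₁ = 8.04 m/s; Fr₁ = V₁/√(g·y₁) = 5.25.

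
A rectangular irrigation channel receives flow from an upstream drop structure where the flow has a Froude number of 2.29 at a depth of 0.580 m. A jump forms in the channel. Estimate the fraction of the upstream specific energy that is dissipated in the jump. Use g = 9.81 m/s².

Fr₁ = 2.29 (given).
From the momentum equation for a rectangular channel, y₂/y₁ = ½[√(1 + 8Fr₁²) − 1] = ½[√42.95 − 1] = 2.78.
y₂ = 2.78 × 0.580 = 1.61 m.
E₁ = y₁(1 + Fr₁²/2) = 0.580×(1 + 2.29²/2) = 2.10 m. ΔE = (y₂ − y₁)³/(4y₁y₂) = 0.293 m. ΔE/E₁ = 0.293/2.10 = 0.139.

ΔE/E₁ = 0.139 (13.9%)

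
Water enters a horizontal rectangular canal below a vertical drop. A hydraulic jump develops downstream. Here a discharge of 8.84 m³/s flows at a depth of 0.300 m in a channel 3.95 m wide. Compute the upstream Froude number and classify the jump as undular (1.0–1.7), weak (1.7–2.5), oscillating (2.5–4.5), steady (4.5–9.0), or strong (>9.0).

Fr₁ = 4.35; oscillating jump

q = Q/b = 8.84/3.95 = 2.24 m²/s; V₁ = q/y₁ = 7.46 m/s. Fr₁ = V₁/√(g·y₁) = 4.35.
Fr₁ = 4.35 lies in the oscillating range.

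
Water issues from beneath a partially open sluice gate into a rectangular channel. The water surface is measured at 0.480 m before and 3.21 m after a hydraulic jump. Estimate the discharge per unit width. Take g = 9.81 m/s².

For a rectangular channel the momentum equation gives q² = ½·g·y₁·y₂·(y₁ + y₂) = ½×9.81×0.480×3.21×3.69 = 27.9.
q = √27.9 = 5.28 m²/s.

q = 5.28 m²/s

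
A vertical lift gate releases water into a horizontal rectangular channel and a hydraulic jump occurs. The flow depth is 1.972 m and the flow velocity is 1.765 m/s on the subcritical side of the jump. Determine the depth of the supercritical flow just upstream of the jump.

y₁ = 0.5055 m

Fr₂ = V₂/√(g·y₂) = 1.765/√(9.81×1.972) = 0.4013.
Applying the sequent-depth relation in reverse, y₁/y₂ = ½[√(1 + 8Fr₂²) − 1] = ½[√2.2883 − 1] = 0.2563.
y₁ = 0.2563 × 1.972 = 0.5055 m.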